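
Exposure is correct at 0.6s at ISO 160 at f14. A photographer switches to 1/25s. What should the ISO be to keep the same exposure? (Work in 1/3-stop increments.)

ISO 2500

Shutter speed: 0.6 → 0.5 → 0.4 → 0.3 → 1/4 → 1/5 → 1/6 → 1/8 → 1/10 → 1/13 → 1/15 → 1/20 → 1/25 — 4 stops shorter (darker).
Need 4 stops brighter from the ISO: 160 → 200 → 250 → 320 → 400 → 500 → 640 → 800 → 1000 → 1250 → 1600 → 2000 → 2500.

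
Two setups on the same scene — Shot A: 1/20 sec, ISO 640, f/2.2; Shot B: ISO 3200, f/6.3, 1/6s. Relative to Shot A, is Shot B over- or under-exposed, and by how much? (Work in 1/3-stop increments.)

1 stop brighter

Aperture: f/2.2 → f/2.5 → f/2.8 → f/3.2 → f/3.5 → f/4 → f/4.5 → f/5 → f/5.6 → f/6.3 — 3 stops stopped down (darker).
Shutter speed: 1/20 → 1/15 → 1/13 → 1/10 → 1/8 → 1/6 — 1 2/3 stops slower (brighter).
ISO: 640 → 800 → 1000 → 1250 → 1600 → 2000 → 2500 → 3200 — 2 1/3 stops higher (brighter).
Net: −3 +1 2/3 +2 1/3 = +1 stop.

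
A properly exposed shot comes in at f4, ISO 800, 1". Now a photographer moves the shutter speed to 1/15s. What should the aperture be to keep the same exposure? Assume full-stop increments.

f/1.0

Shutter speed: 1 → 1/2 → 1/4 → 1/8 → 1/15 — 4 stops faster (darker).
Need 4 stops brighter from the aperture: f/4 → f/2.8 → f/2 → f/1.4 → f/1.0.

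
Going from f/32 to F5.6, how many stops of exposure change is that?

f/32 → f/22 → f/16 → f/11 → f/8 → f/5.6 — count the steps: 5 stops.

5 stops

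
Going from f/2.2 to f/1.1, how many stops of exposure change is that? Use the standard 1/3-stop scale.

2 stops

f/2.2 → f/2 → f/1.8 → f/1.6 → f/1.4 → f/1.2 → f/1.1 — count the steps: 6 third-stops = 2 stops.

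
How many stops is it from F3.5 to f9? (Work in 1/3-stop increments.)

f/3.5 → f/4 → f/4.5 → f/5 → f/5.6 → f/6.3 → f/7.1 → f/8 → f/9 — count the steps: 8 third-stops = 2 2/3 stops.

2 2/3 stops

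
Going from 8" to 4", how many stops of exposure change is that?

8 → 4 — count the steps: 1 stop.

1 stop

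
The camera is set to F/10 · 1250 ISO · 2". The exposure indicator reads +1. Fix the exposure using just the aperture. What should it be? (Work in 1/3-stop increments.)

f/14

Overexposed by 1 stop → need 1 stop darker.
Aperture: f/10 → f/11 → f/13 → f/14.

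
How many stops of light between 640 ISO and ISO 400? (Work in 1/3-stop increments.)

640 → 500 → 400 — count the steps: 2 third-stops = 2/3 stop.

2/3 stop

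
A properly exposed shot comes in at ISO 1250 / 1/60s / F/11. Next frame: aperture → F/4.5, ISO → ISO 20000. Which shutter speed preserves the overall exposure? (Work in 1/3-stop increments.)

1/6400s

Aperture: f/11 → f/10 → f/9 → f/8 → f/7.1 → f/6.3 → f/5.6 → f/5 → f/4.5 — 2 2/3 stops larger aperture (brighter).
ISO: 1250 → 1600 → 2000 → 2500 → 3200 → 4000 → 5000 → 6400 → 8000 → 10000 → 12800 → 16000 → 20000 — 4 stops raised (brighter).
Net change so far: 6 2/3 stops brighter. Offset with the shutter speed: 1/60 → 1/80 → 1/100 → 1/125 → 1/160 → 1/200 → 1/250 → 1/320 → 1/400 → 1/500 → 1/640 → 1/800 → 1/1000 → 1/1250 → 1/1600 → 1/2000 → 1/2500 → 1/3200 → 1/4000 → 1/5000 → 1/6400.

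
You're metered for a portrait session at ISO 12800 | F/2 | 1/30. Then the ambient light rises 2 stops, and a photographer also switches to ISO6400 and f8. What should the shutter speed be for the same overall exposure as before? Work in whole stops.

Scene light: 2 stops brighter.
ISO: 12800 → 6400 — 1 stop dropped (darker).
Aperture: f/2 → f/2.8 → f/4 → f/5.6 → f/8 — 4 stops smaller aperture (darker).
Net so far: 3 stops darker. Shutter speed: 1/30 → 1/15 → 1/8 → 1/4.

1/4s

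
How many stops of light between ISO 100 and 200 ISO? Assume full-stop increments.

1 stop

100 → 200 — count the steps: 1 stop.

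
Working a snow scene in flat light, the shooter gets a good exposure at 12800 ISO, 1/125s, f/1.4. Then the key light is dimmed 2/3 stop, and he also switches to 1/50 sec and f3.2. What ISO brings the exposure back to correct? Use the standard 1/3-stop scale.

ISO 40000

Scene light: 2/3 stop darker.
Shutter speed: 1/125 → 1/100 → 1/80 → 1/60 → 1/50 — 1 1/3 stops longer (brighter).
Aperture: f/1.4 → f/1.6 → f/1.8 → f/2 → f/2.2 → f/2.5 → f/2.8 → f/3.2 — 2 1/3 stops narrower (darker).
Net so far: 1 2/3 stops darker. ISO: 12800 → 16000 → 20000 → 25600 → 32000 → 40000.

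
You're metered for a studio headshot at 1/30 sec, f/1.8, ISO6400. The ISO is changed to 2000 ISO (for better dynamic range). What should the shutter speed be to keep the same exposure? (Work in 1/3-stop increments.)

ISO: 6400 → 5000 → 4000 → 3200 → 2500 → 2000 — 1 2/3 stops lower (darker).
Need 1 2/3 stops brighter from the shutter speed: 1/30 → 1/25 → 1/20 → 1/15 → 1/13 → 1/10.

1/10s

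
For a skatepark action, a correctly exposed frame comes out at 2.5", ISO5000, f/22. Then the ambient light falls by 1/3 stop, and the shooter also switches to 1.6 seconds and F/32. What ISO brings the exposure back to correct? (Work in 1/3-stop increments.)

Scene light: 1/3 stop darker.
Shutter speed: 2.5 → 2 → 1.6 — 2/3 stop shorter (darker).
Aperture: f/22 → f/25 → f/29 → f/32 — 1 stop smaller aperture (darker).
Net so far: 2 stops darker. ISO: 5000 → 6400 → 8000 → 10000 → 12800 → 16000 → 20000.

ISO 20000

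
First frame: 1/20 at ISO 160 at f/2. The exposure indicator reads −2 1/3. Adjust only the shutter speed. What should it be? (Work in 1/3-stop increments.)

1/4s

Underexposed by 2 1/3 stops → need 2 1/3 stops brighter.
Shutter speed: 1/20 → 1/15 → 1/13 → 1/10 → 1/8 → 1/6 → 1/5 → 1/4.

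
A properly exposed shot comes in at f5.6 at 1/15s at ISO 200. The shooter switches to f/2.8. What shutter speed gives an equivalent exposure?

Aperture: f/5.6 → f/4 → f/2.8 — 2 stops larger aperture (brighter).
Need 2 stops darker from the shutter speed: 1/15 → 1/30 → 1/60.

1/60s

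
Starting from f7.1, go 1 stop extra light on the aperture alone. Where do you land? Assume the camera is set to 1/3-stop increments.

f/5

Aperture: f/7.1 → f/6.3 → f/5.6 → f/5 — 1 stop opened up (brighter).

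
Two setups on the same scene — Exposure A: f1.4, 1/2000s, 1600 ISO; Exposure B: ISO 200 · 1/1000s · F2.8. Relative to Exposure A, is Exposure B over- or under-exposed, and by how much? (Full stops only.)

4 stops darker

Aperture: f/1.4 → f/2 → f/2.8 — 2 stops stopped down (darker).
Shutter speed: 1/2000 → 1/1000 — 1 stop longer (brighter).
ISO: 1600 → 800 → 400 → 200 — 3 stops lower (darker).
Net: −2 +1 −3 = −4 stops.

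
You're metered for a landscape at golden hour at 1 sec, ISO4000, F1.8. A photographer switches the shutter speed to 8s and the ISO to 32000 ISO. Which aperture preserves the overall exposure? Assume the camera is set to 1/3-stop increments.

f/14

Shutter speed: 1 → 1.3 → 1.6 → 2 → 2.5 → 3.2 → 4 → 5 → 6 → 8 — 3 stops longer (brighter).
ISO: 4000 → 5000 → 6400 → 8000 → 10000 → 12800 → 16000 → 20000 → 25600 → 32000 — 3 stops raised (brighter).
Net change so far: 6 stops brighter. Offset with the aperture: f/1.8 → f/2 → f/2.2 → f/2.5 → f/2.8 → f/3.2 → f/3.5 → f/4 → f/4.5 → f/5 → f/5.6 → f/6.3 → f/7.1 → f/8 → f/9 → f/10 → f/11 → f/13 → f/14.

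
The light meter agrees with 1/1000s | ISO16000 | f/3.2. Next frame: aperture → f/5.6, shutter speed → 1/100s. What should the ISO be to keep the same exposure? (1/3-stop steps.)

ISO 5000

Aperture: f/3.2 → f/3.5 → f/4 → f/4.5 → f/5 → f/5.6 — 1 2/3 stops smaller aperture (darker).
Shutter speed: 1/1000 → 1/800 → 1/640 → 1/500 → 1/400 → 1/320 → 1/250 → 1/200 → 1/160 → 1/125 → 1/100 — 3 1/3 stops slower (brighter).
Net change so far: 1 2/3 stops brighter. Offset with the ISO: 16000 → 12800 → 10000 → 8000 → 6400 → 5000.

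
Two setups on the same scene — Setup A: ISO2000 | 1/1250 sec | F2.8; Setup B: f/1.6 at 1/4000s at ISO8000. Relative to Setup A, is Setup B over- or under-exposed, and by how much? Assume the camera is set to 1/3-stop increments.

Aperture: f/2.8 → f/2.5 → f/2.2 → f/2 → f/1.8 → f/1.6 — 1 2/3 stops wider (brighter).
Shutter speed: 1/1250 → 1/1600 → 1/2000 → 1/2500 → 1/3200 → 1/4000 — 1 2/3 stops shorter (darker).
ISO: 2000 → 2500 → 3200 → 4000 → 5000 → 6400 → 8000 — 2 stops raised (brighter).
Net: +1 2/3 −1 2/3 +2 = +2 stops.

2 stops brighter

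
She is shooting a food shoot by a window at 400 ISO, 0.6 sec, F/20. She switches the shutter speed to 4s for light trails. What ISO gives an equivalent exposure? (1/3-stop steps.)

ISO 64

Shutter speed: 0.6 → 0.8 → 1 → 1.3 → 1.6 → 2 → 2.5 → 3.2 → 4 — 2 2/3 stops longer (brighter).
Need 2 2/3 stops darker from the ISO: 400 → 320 → 250 → 200 → 160 → 125 → 100 → 80 → 64.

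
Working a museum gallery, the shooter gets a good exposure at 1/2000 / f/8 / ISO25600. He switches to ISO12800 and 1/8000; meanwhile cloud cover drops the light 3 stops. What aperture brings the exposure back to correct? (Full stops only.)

f/1.0

Scene light: 3 stops darker.
ISO: 25600 → 12800 — 1 stop dropped (darker).
Shutter speed: 1/2000 → 1/4000 → 1/8000 — 2 stops shorter (darker).
Net so far: 6 stops darker. Aperture: f/8 → f/5.6 → f/4 → f/2.8 → f/2 → f/1.4 → f/1.0.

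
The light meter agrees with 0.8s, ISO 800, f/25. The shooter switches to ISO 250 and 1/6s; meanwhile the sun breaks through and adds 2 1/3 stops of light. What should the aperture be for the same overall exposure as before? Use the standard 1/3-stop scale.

Scene light: 2 1/3 stops brighter.
ISO: 800 → 640 → 500 → 400 → 320 → 250 — 1 2/3 stops lower (darker).
Shutter speed: 0.8 → 0.6 → 0.5 → 0.4 → 0.3 → 1/4 → 1/5 → 1/6 — 2 1/3 stops shorter (darker).
Net so far: 1 2/3 stops darker. Aperture: f/25 → f/22 → f/20 → f/18 → f/16 → f/14.

f/14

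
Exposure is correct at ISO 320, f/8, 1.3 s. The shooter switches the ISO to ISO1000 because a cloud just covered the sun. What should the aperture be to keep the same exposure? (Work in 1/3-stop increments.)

f/14

ISO: 320 → 400 → 500 → 640 → 800 → 1000 — 1 2/3 stops raised (brighter).
Need 1 2/3 stops darker from the aperture: f/8 → f/9 → f/10 → f/11 → f/13 → f/14.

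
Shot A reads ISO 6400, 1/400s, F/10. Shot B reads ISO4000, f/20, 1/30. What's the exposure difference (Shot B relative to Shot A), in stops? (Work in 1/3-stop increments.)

Aperture: f/10 → f/11 → f/13 → f/14 → f/16 → f/18 → f/20 — 2 stops stopped down (darker).
Shutter speed: 1/400 → 1/320 → 1/250 → 1/200 → 1/160 → 1/125 → 1/100 → 1/80 → 1/60 → 1/50 → 1/40 → 1/30 — 3 2/3 stops longer (brighter).
ISO: 6400 → 5000 → 4000 — 2/3 stop dropped (darker).
Net: −2 +3 2/3 −2/3 = +1 stop.

1 stop brighter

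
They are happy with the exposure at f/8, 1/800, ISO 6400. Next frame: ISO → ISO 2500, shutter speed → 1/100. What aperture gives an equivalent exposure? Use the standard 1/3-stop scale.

ISO: 6400 → 5000 → 4000 → 3200 → 2500 — 1 1/3 stops dropped (darker).
Shutter speed: 1/800 → 1/640 → 1/500 → 1/400 → 1/320 → 1/250 → 1/200 → 1/160 → 1/125 → 1/100 — 3 stops longer (brighter).
Net change so far: 1 2/3 stops brighter. Offset with the aperture: f/8 → f/9 → f/10 → f/11 → f/13 → f/14.

f/14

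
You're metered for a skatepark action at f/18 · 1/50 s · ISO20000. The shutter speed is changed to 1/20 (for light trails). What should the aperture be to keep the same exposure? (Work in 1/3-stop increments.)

Shutter speed: 1/50 → 1/40 → 1/30 → 1/25 → 1/20 — 1 1/3 stops slower (brighter).
Need 1 1/3 stops darker from the aperture: f/18 → f/20 → f/22 → f/25 → f/29.

f/29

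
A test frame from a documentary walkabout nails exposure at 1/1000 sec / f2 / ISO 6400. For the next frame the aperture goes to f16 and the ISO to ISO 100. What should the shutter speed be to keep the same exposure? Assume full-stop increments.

4 s

Aperture: f/2 → f/2.8 → f/4 → f/5.6 → f/8 → f/11 → f/16 — 6 stops stopped down (darker).
ISO: 6400 → 3200 → 1600 → 800 → 400 → 200 → 100 — 6 stops lower (darker).
Net change so far: 12 stops darker. Offset with the shutter speed: 1/1000 → 1/500 → 1/250 → 1/125 → 1/60 → 1/30 → 1/15 → 1/8 → 1/4 → 1/2 → 1 → 2 → 4.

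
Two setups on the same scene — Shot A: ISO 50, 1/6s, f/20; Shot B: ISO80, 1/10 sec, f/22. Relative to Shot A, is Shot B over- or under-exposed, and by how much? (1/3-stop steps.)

Aperture: f/20 → f/22 — 1/3 stop stopped down (darker).
Shutter speed: 1/6 → 1/8 → 1/10 — 2/3 stop shorter (darker).
ISO: 50 → 64 → 80 — 2/3 stop higher (brighter).
Net: −1/3 −2/3 +2/3 = −1/3 stops.

1/3 stop darker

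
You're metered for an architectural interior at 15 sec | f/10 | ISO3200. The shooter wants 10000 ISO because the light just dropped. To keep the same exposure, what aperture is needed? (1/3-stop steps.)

ISO: 3200 → 4000 → 5000 → 6400 → 8000 → 10000 — 1 2/3 stops higher (brighter).
Need 1 2/3 stops darker from the aperture: f/10 → f/11 → f/13 → f/14 → f/16 → f/18.

f/18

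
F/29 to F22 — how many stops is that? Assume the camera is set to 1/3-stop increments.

f/29 → f/25 → f/22 — count the steps: 2 third-stops = 2/3 stop.

2/3 stop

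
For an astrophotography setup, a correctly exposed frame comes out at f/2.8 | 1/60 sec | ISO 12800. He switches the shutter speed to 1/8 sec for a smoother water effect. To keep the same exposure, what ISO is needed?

ISO 1600

Shutter speed: 1/60 → 1/30 → 1/15 → 1/8 — 3 stops slower (brighter).
Need 3 stops darker from the ISO: 12800 → 6400 → 3200 → 1600.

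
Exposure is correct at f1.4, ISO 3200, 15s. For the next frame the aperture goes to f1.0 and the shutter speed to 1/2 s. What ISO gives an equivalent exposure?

ISO 51200

Aperture: f/1.4 → f/1.0 — 1 stop larger aperture (brighter).
Shutter speed: 15 → 8 → 4 → 2 → 1 → 1/2 — 5 stops shorter (darker).
Net change so far: 4 stops darker. Offset with the ISO: 3200 → 6400 → 12800 → 25600 → 51200.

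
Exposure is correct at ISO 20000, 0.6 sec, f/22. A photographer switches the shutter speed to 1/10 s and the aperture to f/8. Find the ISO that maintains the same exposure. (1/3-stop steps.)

Shutter speed: 0.6 → 0.5 → 0.4 → 0.3 → 1/4 → 1/5 → 1/6 → 1/8 → 1/10 — 2 2/3 stops faster (darker).
Aperture: f/22 → f/20 → f/18 → f/16 → f/14 → f/13 → f/11 → f/10 → f/9 → f/8 — 3 stops larger aperture (brighter).
Net change so far: 1/3 stop brighter. Offset with the ISO: 20000 → 16000.

ISO 16000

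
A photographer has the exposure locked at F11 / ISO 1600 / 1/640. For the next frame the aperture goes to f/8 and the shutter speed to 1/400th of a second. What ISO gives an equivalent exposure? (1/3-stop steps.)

ISO 500

Aperture: f/11 → f/10 → f/9 → f/8 — 1 stop opened up (brighter).
Shutter speed: 1/640 → 1/500 → 1/400 — 2/3 stop slower (brighter).
Net change so far: 1 2/3 stops brighter. Offset with the ISO: 1600 → 1250 → 1000 → 800 → 640 → 500.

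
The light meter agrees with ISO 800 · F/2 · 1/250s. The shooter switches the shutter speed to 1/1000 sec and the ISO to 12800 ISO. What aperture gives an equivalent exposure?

f/4

Shutter speed: 1/250 → 1/500 → 1/1000 — 2 stops faster (darker).
ISO: 800 → 1600 → 3200 → 6400 → 12800 — 4 stops higher (brighter).
Net change so far: 2 stops brighter. Offset with the aperture: f/2 → f/2.8 → f/4.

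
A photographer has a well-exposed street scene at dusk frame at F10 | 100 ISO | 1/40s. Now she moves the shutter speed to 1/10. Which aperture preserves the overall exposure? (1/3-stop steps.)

f/20

Shutter speed: 1/40 → 1/30 → 1/25 → 1/20 → 1/15 → 1/13 → 1/10 — 2 stops longer (brighter).
Need 2 stops darker from the aperture: f/10 → f/11 → f/13 → f/14 → f/16 → f/18 → f/20.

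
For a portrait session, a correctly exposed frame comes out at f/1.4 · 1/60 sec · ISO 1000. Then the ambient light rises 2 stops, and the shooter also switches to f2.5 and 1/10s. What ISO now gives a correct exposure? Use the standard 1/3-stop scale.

ISO 125

Scene light: 2 stops brighter.
Aperture: f/1.4 → f/1.6 → f/1.8 → f/2 → f/2.2 → f/2.5 — 1 2/3 stops stopped down (darker).
Shutter speed: 1/60 → 1/50 → 1/40 → 1/30 → 1/25 → 1/20 → 1/15 → 1/13 → 1/10 — 2 2/3 stops longer (brighter).
Net so far: 3 stops brighter. ISO: 1000 → 800 → 640 → 500 → 400 → 320 → 250 → 200 → 160 → 125.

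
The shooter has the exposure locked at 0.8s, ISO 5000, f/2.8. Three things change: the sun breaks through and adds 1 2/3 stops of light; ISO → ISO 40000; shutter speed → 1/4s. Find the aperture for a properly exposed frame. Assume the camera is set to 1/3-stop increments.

f/8

Scene light: 1 2/3 stops brighter.
ISO: 5000 → 6400 → 8000 → 10000 → 12800 → 16000 → 20000 → 25600 → 32000 → 40000 — 3 stops raised (brighter).
Shutter speed: 0.8 → 0.6 → 0.5 → 0.4 → 0.3 → 1/4 — 1 2/3 stops faster (darker).
Net so far: 3 stops brighter. Aperture: f/2.8 → f/3.2 → f/3.5 → f/4 → f/4.5 → f/5 → f/5.6 → f/6.3 → f/7.1 → f/8.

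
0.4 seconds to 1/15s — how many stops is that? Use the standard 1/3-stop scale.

2 2/3 stops

0.4 → 0.3 → 1/4 → 1/5 → 1/6 → 1/8 → 1/10 → 1/13 → 1/15 — count the steps: 8 third-stops = 2 2/3 stops.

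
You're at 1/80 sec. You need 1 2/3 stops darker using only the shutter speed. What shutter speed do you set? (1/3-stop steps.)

Shutter speed: 1/80 → 1/100 → 1/125 → 1/160 → 1/200 → 1/250 — 1 2/3 stops shorter (darker).

1/250s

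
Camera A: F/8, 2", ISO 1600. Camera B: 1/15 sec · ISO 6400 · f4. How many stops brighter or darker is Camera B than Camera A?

Aperture: f/8 → f/5.6 → f/4 — 2 stops wider (brighter).
Shutter speed: 2 → 1 → 1/2 → 1/4 → 1/8 → 1/15 — 5 stops shorter (darker).
ISO: 1600 → 3200 → 6400 — 2 stops raised (brighter).
Net: +2 −5 +2 = −1 stop.

1 stop darker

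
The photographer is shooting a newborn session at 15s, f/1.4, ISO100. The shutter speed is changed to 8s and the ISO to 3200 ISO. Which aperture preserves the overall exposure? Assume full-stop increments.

Shutter speed: 15 → 8 — 1 stop faster (darker).
ISO: 100 → 200 → 400 → 800 → 1600 → 3200 — 5 stops higher (brighter).
Net change so far: 4 stops brighter. Offset with the aperture: f/1.4 → f/2 → f/2.8 → f/4 → f/5.6.

f/5.6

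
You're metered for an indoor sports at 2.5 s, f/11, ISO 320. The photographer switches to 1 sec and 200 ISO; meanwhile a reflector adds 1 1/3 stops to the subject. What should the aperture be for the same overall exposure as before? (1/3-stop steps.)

f/9

Scene light: 1 1/3 stops brighter.
Shutter speed: 2.5 → 2 → 1.6 → 1.3 → 1 — 1 1/3 stops faster (darker).
ISO: 320 → 250 → 200 — 2/3 stop dropped (darker).
Net so far: 2/3 stop darker. Aperture: f/11 → f/10 → f/9.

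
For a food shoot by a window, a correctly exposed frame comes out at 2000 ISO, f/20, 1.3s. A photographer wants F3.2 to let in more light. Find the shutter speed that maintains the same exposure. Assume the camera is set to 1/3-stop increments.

Aperture: f/20 → f/18 → f/16 → f/14 → f/13 → f/11 → f/10 → f/9 → f/8 → f/7.1 → f/6.3 → f/5.6 → f/5 → f/4.5 → f/4 → f/3.5 → f/3.2 — 5 1/3 stops wider (brighter).
Need 5 1/3 stops darker from the shutter speed: 1.3 → 1 → 0.8 → 0.6 → 0.5 → 0.4 → 0.3 → 1/4 → 1/5 → 1/6 → 1/8 → 1/10 → 1/13 → 1/15 → 1/20 → 1/25 → 1/30.

1/30s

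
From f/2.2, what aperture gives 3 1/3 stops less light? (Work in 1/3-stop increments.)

Aperture: f/2.2 → f/2.5 → f/2.8 → f/3.2 → f/3.5 → f/4 → f/4.5 → f/5 → f/5.6 → f/6.3 → f/7.1 — 3 1/3 stops narrower (darker).

f/7.1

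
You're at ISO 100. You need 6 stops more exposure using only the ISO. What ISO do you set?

ISO 6400

ISO: 100 → 200 → 400 → 800 → 1600 → 3200 → 6400 — 6 stops raised (brighter).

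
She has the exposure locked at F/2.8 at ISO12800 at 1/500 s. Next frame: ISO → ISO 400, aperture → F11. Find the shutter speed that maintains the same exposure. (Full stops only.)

ISO: 12800 → 6400 → 3200 → 1600 → 800 → 400 — 5 stops dropped (darker).
Aperture: f/2.8 → f/4 → f/5.6 → f/8 → f/11 — 4 stops stopped down (darker).
Net change so far: 9 stops darker. Offset with the shutter speed: 1/500 → 1/250 → 1/125 → 1/60 → 1/30 → 1/15 → 1/8 → 1/4 → 1/2 → 1.

1 s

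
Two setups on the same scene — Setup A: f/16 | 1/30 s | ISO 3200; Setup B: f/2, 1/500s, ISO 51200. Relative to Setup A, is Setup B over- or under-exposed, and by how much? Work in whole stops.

Aperture: f/16 → f/11 → f/8 → f/5.6 → f/4 → f/2.8 → f/2 — 6 stops wider (brighter).
Shutter speed: 1/30 → 1/60 → 1/125 → 1/250 → 1/500 — 4 stops faster (darker).
ISO: 3200 → 6400 → 12800 → 25600 → 51200 — 4 stops higher (brighter).
Net: +6 −4 +4 = +6 stops.

6 stops brighter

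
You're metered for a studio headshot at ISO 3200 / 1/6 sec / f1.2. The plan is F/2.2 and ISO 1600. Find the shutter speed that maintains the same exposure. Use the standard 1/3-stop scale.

1 s

Aperture: f/1.2 → f/1.4 → f/1.6 → f/1.8 → f/2 → f/2.2 — 1 2/3 stops narrower (darker).
ISO: 3200 → 2500 → 2000 → 1600 — 1 stop lower (darker).
Net change so far: 2 2/3 stops darker. Offset with the shutter speed: 1/6 → 1/5 → 1/4 → 0.3 → 0.4 → 0.5 → 0.6 → 0.8 → 1.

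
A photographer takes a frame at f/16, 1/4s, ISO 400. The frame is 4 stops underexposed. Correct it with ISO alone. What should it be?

Underexposed by 4 stops → need 4 stops brighter.
ISO: 400 → 800 → 1600 → 3200 → 6400.

ISO 6400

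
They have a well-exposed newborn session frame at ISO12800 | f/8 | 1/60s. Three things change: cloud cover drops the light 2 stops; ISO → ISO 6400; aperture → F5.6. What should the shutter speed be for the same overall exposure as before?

1/15s

Scene light: 2 stops darker.
ISO: 12800 → 6400 — 1 stop dropped (darker).
Aperture: f/8 → f/5.6 — 1 stop opened up (brighter).
Net so far: 2 stops darker. Shutter speed: 1/60 → 1/30 → 1/15.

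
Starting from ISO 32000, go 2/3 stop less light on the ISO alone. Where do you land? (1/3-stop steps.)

ISO 20000

ISO: 32000 → 25600 → 20000 — 2/3 stop dropped (darker).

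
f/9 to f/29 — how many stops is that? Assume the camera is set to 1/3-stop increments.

f/9 → f/10 → f/11 → f/13 → f/14 → f/16 → f/18 → f/20 → f/22 → f/25 → f/29 — count the steps: 10 third-stops = 3 1/3 stops.

3 1/3 stops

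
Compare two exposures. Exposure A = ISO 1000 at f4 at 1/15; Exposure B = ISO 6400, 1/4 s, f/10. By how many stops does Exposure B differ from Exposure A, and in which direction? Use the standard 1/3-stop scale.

Aperture: f/4 → f/4.5 → f/5 → f/5.6 → f/6.3 → f/7.1 → f/8 → f/9 → f/10 — 2 2/3 stops stopped down (darker).
Shutter speed: 1/15 → 1/13 → 1/10 → 1/8 → 1/6 → 1/5 → 1/4 — 2 stops slower (brighter).
ISO: 1000 → 1250 → 1600 → 2000 → 2500 → 3200 → 4000 → 5000 → 6400 — 2 2/3 stops higher (brighter).
Net: −2 2/3 +2 +2 2/3 = +2 stops.

2 stops brighter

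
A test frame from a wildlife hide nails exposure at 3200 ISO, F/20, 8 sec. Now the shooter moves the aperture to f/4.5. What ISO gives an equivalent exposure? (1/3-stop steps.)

ISO 160

Aperture: f/20 → f/18 → f/16 → f/14 → f/13 → f/11 → f/10 → f/9 → f/8 → f/7.1 → f/6.3 → f/5.6 → f/5 → f/4.5 — 4 1/3 stops wider (brighter).
Need 4 1/3 stops darker from the ISO: 3200 → 2500 → 2000 → 1600 → 1250 → 1000 → 800 → 640 → 500 → 400 → 320 → 250 → 200 → 160.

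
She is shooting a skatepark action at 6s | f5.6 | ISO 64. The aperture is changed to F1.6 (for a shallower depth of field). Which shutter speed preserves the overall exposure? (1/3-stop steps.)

0.5 s

Aperture: f/5.6 → f/5 → f/4.5 → f/4 → f/3.5 → f/3.2 → f/2.8 → f/2.5 → f/2.2 → f/2 → f/1.8 → f/1.6 — 3 2/3 stops larger aperture (brighter).
Need 3 2/3 stops darker from the shutter speed: 6 → 5 → 4 → 3.2 → 2.5 → 2 → 1.6 → 1.3 → 1 → 0.8 → 0.6 → 0.5.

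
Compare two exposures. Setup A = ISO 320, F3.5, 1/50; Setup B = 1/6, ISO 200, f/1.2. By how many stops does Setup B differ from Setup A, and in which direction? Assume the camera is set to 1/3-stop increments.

Aperture: f/3.5 → f/3.2 → f/2.8 → f/2.5 → f/2.2 → f/2 → f/1.8 → f/1.6 → f/1.4 → f/1.2 — 3 stops wider (brighter).
Shutter speed: 1/50 → 1/40 → 1/30 → 1/25 → 1/20 → 1/15 → 1/13 → 1/10 → 1/8 → 1/6 — 3 stops longer (brighter).
ISO: 320 → 250 → 200 — 2/3 stop lower (darker).
Net: +3 +3 −2/3 = +5 1/3 stops.

5 1/3 stops brighter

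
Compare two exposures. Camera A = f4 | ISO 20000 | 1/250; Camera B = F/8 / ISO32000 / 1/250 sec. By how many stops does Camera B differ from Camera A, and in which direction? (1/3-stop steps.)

1 1/3 stops darker

Aperture: f/4 → f/4.5 → f/5 → f/5.6 → f/6.3 → f/7.1 → f/8 — 2 stops smaller aperture (darker).
Shutter speed: unchanged.
ISO: 20000 → 25600 → 32000 — 2/3 stop higher (brighter).
Net: −2 +2/3 = −1 1/3 stops.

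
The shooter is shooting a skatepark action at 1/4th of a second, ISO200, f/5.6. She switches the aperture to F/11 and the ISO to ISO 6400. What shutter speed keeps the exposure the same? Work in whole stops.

1/30s

Aperture: f/5.6 → f/8 → f/11 — 2 stops narrower (darker).
ISO: 200 → 400 → 800 → 1600 → 3200 → 6400 — 5 stops raised (brighter).
Net change so far: 3 stops brighter. Offset with the shutter speed: 1/4 → 1/8 → 1/15 → 1/30.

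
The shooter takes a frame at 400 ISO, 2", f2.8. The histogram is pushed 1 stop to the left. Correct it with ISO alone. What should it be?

Underexposed by 1 stop → need 1 stop brighter.
ISO: 400 → 800.

ISO 800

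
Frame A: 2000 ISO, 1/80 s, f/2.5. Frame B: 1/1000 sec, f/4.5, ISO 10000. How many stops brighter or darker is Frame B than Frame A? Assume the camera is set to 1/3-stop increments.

Aperture: f/2.5 → f/2.8 → f/3.2 → f/3.5 → f/4 → f/4.5 — 1 2/3 stops smaller aperture (darker).
Shutter speed: 1/80 → 1/100 → 1/125 → 1/160 → 1/200 → 1/250 → 1/320 → 1/400 → 1/500 → 1/640 → 1/800 → 1/1000 — 3 2/3 stops shorter (darker).
ISO: 2000 → 2500 → 3200 → 4000 → 5000 → 6400 → 8000 → 10000 — 2 1/3 stops higher (brighter).
Net: −1 2/3 −3 2/3 +2 1/3 = −3 stops.

3 stops darker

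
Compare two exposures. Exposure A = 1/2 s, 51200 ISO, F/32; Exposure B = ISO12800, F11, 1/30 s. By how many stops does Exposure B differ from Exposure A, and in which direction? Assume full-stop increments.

Aperture: f/32 → f/22 → f/16 → f/11 — 3 stops larger aperture (brighter).
Shutter speed: 1/2 → 1/4 → 1/8 → 1/15 → 1/30 — 4 stops shorter (darker).
ISO: 51200 → 25600 → 12800 — 2 stops dropped (darker).
Net: +3 −4 −2 = −3 stops.

3 stops darker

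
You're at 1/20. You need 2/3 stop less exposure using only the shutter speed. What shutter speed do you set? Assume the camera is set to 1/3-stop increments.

Shutter speed: 1/20 → 1/25 → 1/30 — 2/3 stop shorter (darker).

1/30s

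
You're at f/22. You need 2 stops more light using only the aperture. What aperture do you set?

f/11

Aperture: f/22 → f/16 → f/11 — 2 stops opened up (brighter).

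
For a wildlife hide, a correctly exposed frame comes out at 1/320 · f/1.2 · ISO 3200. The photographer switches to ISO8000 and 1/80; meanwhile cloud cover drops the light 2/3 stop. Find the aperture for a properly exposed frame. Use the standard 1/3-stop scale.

f/3.2

Scene light: 2/3 stop darker.
ISO: 3200 → 4000 → 5000 → 6400 → 8000 — 1 1/3 stops raised (brighter).
Shutter speed: 1/320 → 1/250 → 1/200 → 1/160 → 1/125 → 1/100 → 1/80 — 2 stops longer (brighter).
Net so far: 2 2/3 stops brighter. Aperture: f/1.2 → f/1.4 → f/1.6 → f/1.8 → f/2 → f/2.2 → f/2.5 → f/2.8 → f/3.2.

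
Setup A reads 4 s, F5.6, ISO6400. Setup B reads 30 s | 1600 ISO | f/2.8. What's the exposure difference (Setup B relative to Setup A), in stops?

3 stops brighter

Aperture: f/5.6 → f/4 → f/2.8 — 2 stops larger aperture (brighter).
Shutter speed: 4 → 8 → 15 → 30 — 3 stops slower (brighter).
ISO: 6400 → 3200 → 1600 — 2 stops dropped (darker).
Net: +2 +3 −2 = +3 stops.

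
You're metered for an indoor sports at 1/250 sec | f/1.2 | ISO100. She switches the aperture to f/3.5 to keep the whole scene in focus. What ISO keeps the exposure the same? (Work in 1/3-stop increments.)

Aperture: f/1.2 → f/1.4 → f/1.6 → f/1.8 → f/2 → f/2.2 → f/2.5 → f/2.8 → f/3.2 → f/3.5 — 3 stops smaller aperture (darker).
Need 3 stops brighter from the ISO: 100 → 125 → 160 → 200 → 250 → 320 → 400 → 500 → 640 → 800.

ISO 800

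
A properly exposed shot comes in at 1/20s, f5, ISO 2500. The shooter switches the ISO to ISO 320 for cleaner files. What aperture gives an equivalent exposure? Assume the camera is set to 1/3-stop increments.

f/1.8

ISO: 2500 → 2000 → 1600 → 1250 → 1000 → 800 → 640 → 500 → 400 → 320 — 3 stops dropped (darker).
Need 3 stops brighter from the aperture: f/5 → f/4.5 → f/4 → f/3.5 → f/3.2 → f/2.8 → f/2.5 → f/2.2 → f/2 → f/1.8.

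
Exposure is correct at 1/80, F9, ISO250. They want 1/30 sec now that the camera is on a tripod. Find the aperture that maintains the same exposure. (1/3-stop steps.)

Shutter speed: 1/80 → 1/60 → 1/50 → 1/40 → 1/30 — 1 1/3 stops slower (brighter).
Need 1 1/3 stops darker from the aperture: f/9 → f/10 → f/11 → f/13 → f/14.

f/14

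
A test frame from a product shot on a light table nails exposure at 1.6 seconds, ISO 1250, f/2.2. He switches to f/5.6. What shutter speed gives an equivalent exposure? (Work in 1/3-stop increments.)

Aperture: f/2.2 → f/2.5 → f/2.8 → f/3.2 → f/3.5 → f/4 → f/4.5 → f/5 → f/5.6 — 2 2/3 stops narrower (darker).
Need 2 2/3 stops brighter from the shutter speed: 1.6 → 2 → 2.5 → 3.2 → 4 → 5 → 6 → 8 → 10.

10 s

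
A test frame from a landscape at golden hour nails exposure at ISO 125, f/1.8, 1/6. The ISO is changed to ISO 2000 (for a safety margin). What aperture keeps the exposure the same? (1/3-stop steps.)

f/7.1

ISO: 125 → 160 → 200 → 250 → 320 → 400 → 500 → 640 → 800 → 1000 → 1250 → 1600 → 2000 — 4 stops raised (brighter).
Need 4 stops darker from the aperture: f/1.8 → f/2 → f/2.2 → f/2.5 → f/2.8 → f/3.2 → f/3.5 → f/4 → f/4.5 → f/5 → f/5.6 → f/6.3 → f/7.1.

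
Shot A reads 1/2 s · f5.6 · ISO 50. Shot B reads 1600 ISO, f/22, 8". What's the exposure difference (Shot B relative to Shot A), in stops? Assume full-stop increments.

5 stops brighter

Aperture: f/5.6 → f/8 → f/11 → f/16 → f/22 — 4 stops narrower (darker).
Shutter speed: 1/2 → 1 → 2 → 4 → 8 — 4 stops slower (brighter).
ISO: 50 → 100 → 200 → 400 → 800 → 1600 — 5 stops raised (brighter).
Net: −4 +4 +5 = +5 stops.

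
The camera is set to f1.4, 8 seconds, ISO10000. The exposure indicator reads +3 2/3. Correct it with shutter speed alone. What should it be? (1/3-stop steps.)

0.6 s

Overexposed by 3 2/3 stops → need 3 2/3 stops darker.
Shutter speed: 8 → 6 → 5 → 4 → 3.2 → 2.5 → 2 → 1.6 → 1.3 → 1 → 0.8 → 0.6.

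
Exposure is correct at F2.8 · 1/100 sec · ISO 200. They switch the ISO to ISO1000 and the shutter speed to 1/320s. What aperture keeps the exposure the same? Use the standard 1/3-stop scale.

ISO: 200 → 250 → 320 → 400 → 500 → 640 → 800 → 1000 — 2 1/3 stops higher (brighter).
Shutter speed: 1/100 → 1/125 → 1/160 → 1/200 → 1/250 → 1/320 — 1 2/3 stops shorter (darker).
Net change so far: 2/3 stop brighter. Offset with the aperture: f/2.8 → f/3.2 → f/3.5.

f/3.5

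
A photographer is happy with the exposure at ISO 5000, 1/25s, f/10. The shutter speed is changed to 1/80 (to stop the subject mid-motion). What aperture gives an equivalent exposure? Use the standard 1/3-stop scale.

f/5.6

Shutter speed: 1/25 → 1/30 → 1/40 → 1/50 → 1/60 → 1/80 — 1 2/3 stops shorter (darker).
Need 1 2/3 stops brighter from the aperture: f/10 → f/9 → f/8 → f/7.1 → f/6.3 → f/5.6.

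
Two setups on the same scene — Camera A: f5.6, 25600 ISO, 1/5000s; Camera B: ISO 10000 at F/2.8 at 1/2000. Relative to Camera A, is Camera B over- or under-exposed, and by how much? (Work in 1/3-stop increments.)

Aperture: f/5.6 → f/5 → f/4.5 → f/4 → f/3.5 → f/3.2 → f/2.8 — 2 stops larger aperture (brighter).
Shutter speed: 1/5000 → 1/4000 → 1/3200 → 1/2500 → 1/2000 — 1 1/3 stops slower (brighter).
ISO: 25600 → 20000 → 16000 → 12800 → 10000 — 1 1/3 stops dropped (darker).
Net: +2 +1 1/3 −1 1/3 = +2 stops.

2 stops brighter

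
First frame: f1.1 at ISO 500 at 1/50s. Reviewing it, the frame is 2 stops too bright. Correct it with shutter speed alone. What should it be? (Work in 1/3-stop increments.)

Overexposed by 2 stops → need 2 stops darker.
Shutter speed: 1/50 → 1/60 → 1/80 → 1/100 → 1/125 → 1/160 → 1/200.

1/200s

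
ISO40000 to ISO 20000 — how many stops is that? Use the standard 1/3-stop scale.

1 stop

40000 → 32000 → 25600 → 20000 — count the steps: 3 third-stops = 1 stop.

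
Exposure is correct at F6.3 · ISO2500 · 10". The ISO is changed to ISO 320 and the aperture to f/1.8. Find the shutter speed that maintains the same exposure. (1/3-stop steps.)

6 s

ISO: 2500 → 2000 → 1600 → 1250 → 1000 → 800 → 640 → 500 → 400 → 320 — 3 stops lower (darker).
Aperture: f/6.3 → f/5.6 → f/5 → f/4.5 → f/4 → f/3.5 → f/3.2 → f/2.8 → f/2.5 → f/2.2 → f/2 → f/1.8 — 3 2/3 stops wider (brighter).
Net change so far: 2/3 stop brighter. Offset with the shutter speed: 10 → 8 → 6.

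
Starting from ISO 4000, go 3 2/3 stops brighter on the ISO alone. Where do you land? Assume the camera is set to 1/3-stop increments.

ISO 51200

ISO: 4000 → 5000 → 6400 → 8000 → 10000 → 12800 → 16000 → 20000 → 25600 → 32000 → 40000 → 51200 — 3 2/3 stops higher (brighter).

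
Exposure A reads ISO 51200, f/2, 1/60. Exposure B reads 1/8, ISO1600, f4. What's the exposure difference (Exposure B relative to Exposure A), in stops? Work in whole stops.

Aperture: f/2 → f/2.8 → f/4 — 2 stops narrower (darker).
Shutter speed: 1/60 → 1/30 → 1/15 → 1/8 — 3 stops slower (brighter).
ISO: 51200 → 25600 → 12800 → 6400 → 3200 → 1600 — 5 stops lower (darker).
Net: −2 +3 −5 = −4 stops.

4 stops darker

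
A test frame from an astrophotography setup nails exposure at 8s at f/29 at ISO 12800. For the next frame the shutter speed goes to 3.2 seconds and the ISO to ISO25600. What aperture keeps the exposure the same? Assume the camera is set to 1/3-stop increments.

Shutter speed: 8 → 6 → 5 → 4 → 3.2 — 1 1/3 stops faster (darker).
ISO: 12800 → 16000 → 20000 → 25600 — 1 stop raised (brighter).
Net change so far: 1/3 stop darker. Offset with the aperture: f/29 → f/25.

f/25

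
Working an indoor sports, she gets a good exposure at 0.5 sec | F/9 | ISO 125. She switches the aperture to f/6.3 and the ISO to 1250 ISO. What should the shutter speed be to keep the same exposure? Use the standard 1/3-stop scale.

1/40s

Aperture: f/9 → f/8 → f/7.1 → f/6.3 — 1 stop opened up (brighter).
ISO: 125 → 160 → 200 → 250 → 320 → 400 → 500 → 640 → 800 → 1000 → 1250 — 3 1/3 stops higher (brighter).
Net change so far: 4 1/3 stops brighter. Offset with the shutter speed: 0.5 → 0.4 → 0.3 → 1/4 → 1/5 → 1/6 → 1/8 → 1/10 → 1/13 → 1/15 → 1/20 → 1/25 → 1/30 → 1/40.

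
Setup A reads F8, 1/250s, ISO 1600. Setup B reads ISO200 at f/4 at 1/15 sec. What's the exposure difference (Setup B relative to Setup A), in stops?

Aperture: f/8 → f/5.6 → f/4 — 2 stops larger aperture (brighter).
Shutter speed: 1/250 → 1/125 → 1/60 → 1/30 → 1/15 — 4 stops slower (brighter).
ISO: 1600 → 800 → 400 → 200 — 3 stops dropped (darker).
Net: +2 +4 −3 = +3 stops.

3 stops brighter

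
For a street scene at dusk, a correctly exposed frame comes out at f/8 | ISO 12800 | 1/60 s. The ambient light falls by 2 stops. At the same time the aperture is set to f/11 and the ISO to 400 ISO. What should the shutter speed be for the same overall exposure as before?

4 s

Scene light: 2 stops darker.
Aperture: f/8 → f/11 — 1 stop stopped down (darker).
ISO: 12800 → 6400 → 3200 → 1600 → 800 → 400 — 5 stops lower (darker).
Net so far: 8 stops darker. Shutter speed: 1/60 → 1/30 → 1/15 → 1/8 → 1/4 → 1/2 → 1 → 2 → 4.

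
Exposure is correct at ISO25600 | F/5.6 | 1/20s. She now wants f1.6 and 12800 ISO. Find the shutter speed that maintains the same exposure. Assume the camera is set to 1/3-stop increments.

Aperture: f/5.6 → f/5 → f/4.5 → f/4 → f/3.5 → f/3.2 → f/2.8 → f/2.5 → f/2.2 → f/2 → f/1.8 → f/1.6 — 3 2/3 stops opened up (brighter).
ISO: 25600 → 20000 → 16000 → 12800 — 1 stop lower (darker).
Net change so far: 2 2/3 stops brighter. Offset with the shutter speed: 1/20 → 1/25 → 1/30 → 1/40 → 1/50 → 1/60 → 1/80 → 1/100 → 1/125.

1/125s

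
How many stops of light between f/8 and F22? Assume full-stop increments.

3 stops

f/8 → f/11 → f/16 → f/22 — count the steps: 3 stops.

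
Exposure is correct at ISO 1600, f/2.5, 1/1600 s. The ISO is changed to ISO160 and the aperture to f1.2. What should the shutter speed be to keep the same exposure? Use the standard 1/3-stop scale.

ISO: 1600 → 1250 → 1000 → 800 → 640 → 500 → 400 → 320 → 250 → 200 → 160 — 3 1/3 stops dropped (darker).
Aperture: f/2.5 → f/2.2 → f/2 → f/1.8 → f/1.6 → f/1.4 → f/1.2 — 2 stops wider (brighter).
Net change so far: 1 1/3 stops darker. Offset with the shutter speed: 1/1600 → 1/1250 → 1/1000 → 1/800 → 1/640.

1/640s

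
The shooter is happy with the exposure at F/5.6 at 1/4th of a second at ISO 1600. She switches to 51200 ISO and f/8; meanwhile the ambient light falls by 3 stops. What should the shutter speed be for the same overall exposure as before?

1/8s

Scene light: 3 stops darker.
ISO: 1600 → 3200 → 6400 → 12800 → 25600 → 51200 — 5 stops raised (brighter).
Aperture: f/5.6 → f/8 — 1 stop smaller aperture (darker).
Net so far: 1 stop brighter. Shutter speed: 1/4 → 1/8.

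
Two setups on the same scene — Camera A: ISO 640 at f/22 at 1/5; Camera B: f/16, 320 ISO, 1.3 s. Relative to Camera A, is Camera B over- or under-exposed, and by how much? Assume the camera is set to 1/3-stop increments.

Aperture: f/22 → f/20 → f/18 → f/16 — 1 stop larger aperture (brighter).
Shutter speed: 1/5 → 1/4 → 0.3 → 0.4 → 0.5 → 0.6 → 0.8 → 1 → 1.3 — 2 2/3 stops slower (brighter).
ISO: 640 → 500 → 400 → 320 — 1 stop lower (darker).
Net: +1 +2 2/3 −1 = +2 2/3 stops.

2 2/3 stops brighter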